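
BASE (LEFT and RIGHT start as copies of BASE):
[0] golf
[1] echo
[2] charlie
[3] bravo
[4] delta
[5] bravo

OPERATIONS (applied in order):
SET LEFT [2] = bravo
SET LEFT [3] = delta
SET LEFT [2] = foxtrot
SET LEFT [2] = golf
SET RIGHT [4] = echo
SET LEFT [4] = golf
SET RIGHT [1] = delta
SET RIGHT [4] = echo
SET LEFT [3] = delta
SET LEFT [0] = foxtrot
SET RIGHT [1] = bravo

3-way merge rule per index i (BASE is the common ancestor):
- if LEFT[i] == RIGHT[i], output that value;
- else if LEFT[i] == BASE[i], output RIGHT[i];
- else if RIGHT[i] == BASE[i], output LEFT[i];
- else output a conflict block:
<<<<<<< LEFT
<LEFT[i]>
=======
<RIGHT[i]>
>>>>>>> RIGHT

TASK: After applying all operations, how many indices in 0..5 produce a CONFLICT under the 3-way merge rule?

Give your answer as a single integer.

Final LEFT:  [foxtrot, echo, golf, delta, golf, bravo]
Final RIGHT: [golf, bravo, charlie, bravo, echo, bravo]
i=0: L=foxtrot, R=golf=BASE -> take LEFT -> foxtrot
i=1: L=echo=BASE, R=bravo -> take RIGHT -> bravo
i=2: L=golf, R=charlie=BASE -> take LEFT -> golf
i=3: L=delta, R=bravo=BASE -> take LEFT -> delta
i=4: BASE=delta L=golf R=echo all differ -> CONFLICT
i=5: L=bravo R=bravo -> agree -> bravo
Conflict count: 1

Answer: 1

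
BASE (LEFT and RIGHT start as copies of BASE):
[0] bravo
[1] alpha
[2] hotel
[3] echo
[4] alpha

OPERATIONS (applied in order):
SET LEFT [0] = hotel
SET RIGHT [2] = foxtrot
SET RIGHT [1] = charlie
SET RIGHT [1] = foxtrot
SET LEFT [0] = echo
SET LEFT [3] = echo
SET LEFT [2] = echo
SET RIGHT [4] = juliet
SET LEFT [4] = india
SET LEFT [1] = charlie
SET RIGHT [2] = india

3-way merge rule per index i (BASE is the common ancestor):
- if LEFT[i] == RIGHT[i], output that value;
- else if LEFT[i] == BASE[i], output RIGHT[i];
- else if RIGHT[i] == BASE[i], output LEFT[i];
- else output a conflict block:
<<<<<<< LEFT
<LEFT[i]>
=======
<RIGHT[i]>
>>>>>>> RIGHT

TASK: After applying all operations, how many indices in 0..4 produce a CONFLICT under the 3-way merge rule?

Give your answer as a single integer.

Answer: 3

Derivation:
Final LEFT:  [echo, charlie, echo, echo, india]
Final RIGHT: [bravo, foxtrot, india, echo, juliet]
i=0: L=echo, R=bravo=BASE -> take LEFT -> echo
i=1: BASE=alpha L=charlie R=foxtrot all differ -> CONFLICT
i=2: BASE=hotel L=echo R=india all differ -> CONFLICT
i=3: L=echo R=echo -> agree -> echo
i=4: BASE=alpha L=india R=juliet all differ -> CONFLICT
Conflict count: 3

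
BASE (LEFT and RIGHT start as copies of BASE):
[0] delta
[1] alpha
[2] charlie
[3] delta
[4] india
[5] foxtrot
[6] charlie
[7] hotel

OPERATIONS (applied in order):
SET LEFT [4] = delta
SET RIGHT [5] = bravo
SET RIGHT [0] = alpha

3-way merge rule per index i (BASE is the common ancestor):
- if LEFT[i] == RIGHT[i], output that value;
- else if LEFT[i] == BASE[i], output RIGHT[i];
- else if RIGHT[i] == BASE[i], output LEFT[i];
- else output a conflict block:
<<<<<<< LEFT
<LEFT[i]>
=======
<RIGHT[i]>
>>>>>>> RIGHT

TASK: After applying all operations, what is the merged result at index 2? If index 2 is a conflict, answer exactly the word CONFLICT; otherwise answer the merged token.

Final LEFT:  [delta, alpha, charlie, delta, delta, foxtrot, charlie, hotel]
Final RIGHT: [alpha, alpha, charlie, delta, india, bravo, charlie, hotel]
i=0: L=delta=BASE, R=alpha -> take RIGHT -> alpha
i=1: L=alpha R=alpha -> agree -> alpha
i=2: L=charlie R=charlie -> agree -> charlie
i=3: L=delta R=delta -> agree -> delta
i=4: L=delta, R=india=BASE -> take LEFT -> delta
i=5: L=foxtrot=BASE, R=bravo -> take RIGHT -> bravo
i=6: L=charlie R=charlie -> agree -> charlie
i=7: L=hotel R=hotel -> agree -> hotel
Index 2 -> charlie

Answer: charlie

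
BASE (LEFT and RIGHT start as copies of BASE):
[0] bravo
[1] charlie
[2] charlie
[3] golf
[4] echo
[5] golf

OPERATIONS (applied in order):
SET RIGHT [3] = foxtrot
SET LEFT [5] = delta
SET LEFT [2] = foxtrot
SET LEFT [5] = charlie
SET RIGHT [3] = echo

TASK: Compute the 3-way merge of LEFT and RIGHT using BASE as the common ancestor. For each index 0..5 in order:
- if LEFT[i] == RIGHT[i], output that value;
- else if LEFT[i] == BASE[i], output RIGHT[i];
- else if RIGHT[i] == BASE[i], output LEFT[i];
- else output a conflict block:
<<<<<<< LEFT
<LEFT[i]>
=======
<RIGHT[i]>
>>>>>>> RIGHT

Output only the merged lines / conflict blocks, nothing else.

Answer: bravo
charlie
foxtrot
echo
echo
charlie

Derivation:
Final LEFT:  [bravo, charlie, foxtrot, golf, echo, charlie]
Final RIGHT: [bravo, charlie, charlie, echo, echo, golf]
i=0: L=bravo R=bravo -> agree -> bravo
i=1: L=charlie R=charlie -> agree -> charlie
i=2: L=foxtrot, R=charlie=BASE -> take LEFT -> foxtrot
i=3: L=golf=BASE, R=echo -> take RIGHT -> echo
i=4: L=echo R=echo -> agree -> echo
i=5: L=charlie, R=golf=BASE -> take LEFT -> charlie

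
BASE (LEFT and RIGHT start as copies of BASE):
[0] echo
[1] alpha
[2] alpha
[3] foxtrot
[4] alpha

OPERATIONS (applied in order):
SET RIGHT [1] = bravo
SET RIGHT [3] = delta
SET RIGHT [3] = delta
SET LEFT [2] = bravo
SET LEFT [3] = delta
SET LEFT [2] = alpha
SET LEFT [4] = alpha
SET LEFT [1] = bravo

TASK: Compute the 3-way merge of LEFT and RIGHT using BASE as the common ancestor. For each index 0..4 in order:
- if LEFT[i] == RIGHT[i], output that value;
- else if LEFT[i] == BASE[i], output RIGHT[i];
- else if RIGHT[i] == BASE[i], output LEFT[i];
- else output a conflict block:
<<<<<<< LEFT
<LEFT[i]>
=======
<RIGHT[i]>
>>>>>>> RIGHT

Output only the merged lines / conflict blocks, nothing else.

Final LEFT:  [echo, bravo, alpha, delta, alpha]
Final RIGHT: [echo, bravo, alpha, delta, alpha]
i=0: L=echo R=echo -> agree -> echo
i=1: L=bravo R=bravo -> agree -> bravo
i=2: L=alpha R=alpha -> agree -> alpha
i=3: L=delta R=delta -> agree -> delta
i=4: L=alpha R=alpha -> agree -> alpha

Answer: echo
bravo
alpha
delta
alpha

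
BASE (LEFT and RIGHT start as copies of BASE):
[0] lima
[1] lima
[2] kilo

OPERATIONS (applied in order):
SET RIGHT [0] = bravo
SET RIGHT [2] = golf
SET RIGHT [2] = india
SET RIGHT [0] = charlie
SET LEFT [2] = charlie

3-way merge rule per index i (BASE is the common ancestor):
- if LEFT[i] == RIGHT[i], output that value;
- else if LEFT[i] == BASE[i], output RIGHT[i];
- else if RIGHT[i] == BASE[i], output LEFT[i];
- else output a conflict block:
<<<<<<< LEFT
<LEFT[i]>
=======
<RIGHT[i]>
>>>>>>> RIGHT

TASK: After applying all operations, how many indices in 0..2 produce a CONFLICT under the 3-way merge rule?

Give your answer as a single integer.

Final LEFT:  [lima, lima, charlie]
Final RIGHT: [charlie, lima, india]
i=0: L=lima=BASE, R=charlie -> take RIGHT -> charlie
i=1: L=lima R=lima -> agree -> lima
i=2: BASE=kilo L=charlie R=india all differ -> CONFLICT
Conflict count: 1

Answer: 1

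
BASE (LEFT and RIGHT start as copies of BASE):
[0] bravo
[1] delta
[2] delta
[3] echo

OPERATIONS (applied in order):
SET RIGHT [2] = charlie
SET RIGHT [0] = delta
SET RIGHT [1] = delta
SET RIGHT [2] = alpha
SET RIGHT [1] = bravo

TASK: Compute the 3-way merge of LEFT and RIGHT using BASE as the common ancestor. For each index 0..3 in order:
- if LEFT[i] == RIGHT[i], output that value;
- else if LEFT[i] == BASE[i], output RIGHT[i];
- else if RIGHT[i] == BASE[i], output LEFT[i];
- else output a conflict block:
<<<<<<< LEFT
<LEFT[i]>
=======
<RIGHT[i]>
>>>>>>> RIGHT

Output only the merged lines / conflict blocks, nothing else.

Final LEFT:  [bravo, delta, delta, echo]
Final RIGHT: [delta, bravo, alpha, echo]
i=0: L=bravo=BASE, R=delta -> take RIGHT -> delta
i=1: L=delta=BASE, R=bravo -> take RIGHT -> bravo
i=2: L=delta=BASE, R=alpha -> take RIGHT -> alpha
i=3: L=echo R=echo -> agree -> echo

Answer: delta
bravo
alpha
echo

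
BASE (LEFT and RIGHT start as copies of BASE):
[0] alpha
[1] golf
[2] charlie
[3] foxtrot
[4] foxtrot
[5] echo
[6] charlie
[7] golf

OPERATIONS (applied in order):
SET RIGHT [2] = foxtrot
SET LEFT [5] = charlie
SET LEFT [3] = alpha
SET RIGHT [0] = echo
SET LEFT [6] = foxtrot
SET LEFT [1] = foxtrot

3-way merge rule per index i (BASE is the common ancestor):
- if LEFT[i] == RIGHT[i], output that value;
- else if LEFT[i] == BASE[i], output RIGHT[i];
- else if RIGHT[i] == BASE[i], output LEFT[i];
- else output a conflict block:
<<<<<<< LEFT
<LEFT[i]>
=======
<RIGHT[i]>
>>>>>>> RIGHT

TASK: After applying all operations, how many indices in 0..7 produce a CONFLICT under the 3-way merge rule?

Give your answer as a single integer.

Final LEFT:  [alpha, foxtrot, charlie, alpha, foxtrot, charlie, foxtrot, golf]
Final RIGHT: [echo, golf, foxtrot, foxtrot, foxtrot, echo, charlie, golf]
i=0: L=alpha=BASE, R=echo -> take RIGHT -> echo
i=1: L=foxtrot, R=golf=BASE -> take LEFT -> foxtrot
i=2: L=charlie=BASE, R=foxtrot -> take RIGHT -> foxtrot
i=3: L=alpha, R=foxtrot=BASE -> take LEFT -> alpha
i=4: L=foxtrot R=foxtrot -> agree -> foxtrot
i=5: L=charlie, R=echo=BASE -> take LEFT -> charlie
i=6: L=foxtrot, R=charlie=BASE -> take LEFT -> foxtrot
i=7: L=golf R=golf -> agree -> golf
Conflict count: 0

Answer: 0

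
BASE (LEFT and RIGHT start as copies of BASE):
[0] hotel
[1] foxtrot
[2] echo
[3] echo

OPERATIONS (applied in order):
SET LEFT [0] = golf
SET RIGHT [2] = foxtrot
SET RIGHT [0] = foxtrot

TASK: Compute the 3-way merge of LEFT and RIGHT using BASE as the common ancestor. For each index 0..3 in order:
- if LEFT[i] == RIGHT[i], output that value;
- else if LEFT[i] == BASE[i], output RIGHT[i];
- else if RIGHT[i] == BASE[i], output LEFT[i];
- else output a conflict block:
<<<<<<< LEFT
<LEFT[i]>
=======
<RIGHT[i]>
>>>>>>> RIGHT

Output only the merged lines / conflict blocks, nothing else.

Final LEFT:  [golf, foxtrot, echo, echo]
Final RIGHT: [foxtrot, foxtrot, foxtrot, echo]
i=0: BASE=hotel L=golf R=foxtrot all differ -> CONFLICT
i=1: L=foxtrot R=foxtrot -> agree -> foxtrot
i=2: L=echo=BASE, R=foxtrot -> take RIGHT -> foxtrot
i=3: L=echo R=echo -> agree -> echo

Answer: <<<<<<< LEFT
golf
=======
foxtrot
>>>>>>> RIGHT
foxtrot
foxtrot
echo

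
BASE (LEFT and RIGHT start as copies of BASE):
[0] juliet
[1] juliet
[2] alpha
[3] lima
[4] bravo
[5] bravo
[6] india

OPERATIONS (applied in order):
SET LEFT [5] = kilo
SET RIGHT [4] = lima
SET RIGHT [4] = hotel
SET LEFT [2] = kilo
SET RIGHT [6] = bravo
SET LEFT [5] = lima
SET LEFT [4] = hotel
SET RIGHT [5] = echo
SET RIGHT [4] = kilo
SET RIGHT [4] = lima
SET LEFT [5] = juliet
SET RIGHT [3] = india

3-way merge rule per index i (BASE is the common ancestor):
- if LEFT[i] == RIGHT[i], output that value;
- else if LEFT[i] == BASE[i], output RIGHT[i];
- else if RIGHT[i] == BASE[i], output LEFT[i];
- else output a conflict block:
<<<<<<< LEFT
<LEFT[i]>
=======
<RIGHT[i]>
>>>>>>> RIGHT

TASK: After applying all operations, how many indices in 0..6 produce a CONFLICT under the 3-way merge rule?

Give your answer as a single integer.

Final LEFT:  [juliet, juliet, kilo, lima, hotel, juliet, india]
Final RIGHT: [juliet, juliet, alpha, india, lima, echo, bravo]
i=0: L=juliet R=juliet -> agree -> juliet
i=1: L=juliet R=juliet -> agree -> juliet
i=2: L=kilo, R=alpha=BASE -> take LEFT -> kilo
i=3: L=lima=BASE, R=india -> take RIGHT -> india
i=4: BASE=bravo L=hotel R=lima all differ -> CONFLICT
i=5: BASE=bravo L=juliet R=echo all differ -> CONFLICT
i=6: L=india=BASE, R=bravo -> take RIGHT -> bravo
Conflict count: 2

Answer: 2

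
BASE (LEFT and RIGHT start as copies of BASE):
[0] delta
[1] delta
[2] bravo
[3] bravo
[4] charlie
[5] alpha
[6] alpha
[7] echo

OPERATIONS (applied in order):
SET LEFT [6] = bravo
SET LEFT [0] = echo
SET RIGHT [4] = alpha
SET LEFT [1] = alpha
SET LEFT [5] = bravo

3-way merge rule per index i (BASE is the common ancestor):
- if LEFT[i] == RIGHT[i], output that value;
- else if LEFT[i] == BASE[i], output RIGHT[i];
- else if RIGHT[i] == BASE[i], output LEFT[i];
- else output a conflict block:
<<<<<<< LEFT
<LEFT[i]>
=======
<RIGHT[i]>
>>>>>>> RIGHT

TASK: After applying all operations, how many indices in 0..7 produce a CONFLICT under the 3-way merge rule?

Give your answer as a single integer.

Final LEFT:  [echo, alpha, bravo, bravo, charlie, bravo, bravo, echo]
Final RIGHT: [delta, delta, bravo, bravo, alpha, alpha, alpha, echo]
i=0: L=echo, R=delta=BASE -> take LEFT -> echo
i=1: L=alpha, R=delta=BASE -> take LEFT -> alpha
i=2: L=bravo R=bravo -> agree -> bravo
i=3: L=bravo R=bravo -> agree -> bravo
i=4: L=charlie=BASE, R=alpha -> take RIGHT -> alpha
i=5: L=bravo, R=alpha=BASE -> take LEFT -> bravo
i=6: L=bravo, R=alpha=BASE -> take LEFT -> bravo
i=7: L=echo R=echo -> agree -> echo
Conflict count: 0

Answer: 0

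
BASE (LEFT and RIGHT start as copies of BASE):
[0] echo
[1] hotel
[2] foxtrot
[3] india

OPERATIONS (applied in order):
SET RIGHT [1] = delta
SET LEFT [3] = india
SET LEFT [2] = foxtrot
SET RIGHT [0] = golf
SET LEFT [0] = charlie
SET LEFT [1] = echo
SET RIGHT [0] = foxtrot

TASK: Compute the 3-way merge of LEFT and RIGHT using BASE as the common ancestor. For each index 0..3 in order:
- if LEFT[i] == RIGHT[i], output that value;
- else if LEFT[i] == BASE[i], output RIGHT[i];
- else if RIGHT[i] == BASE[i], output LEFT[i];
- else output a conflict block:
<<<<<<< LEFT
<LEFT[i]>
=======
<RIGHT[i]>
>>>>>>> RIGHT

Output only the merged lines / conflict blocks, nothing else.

Answer: <<<<<<< LEFT
charlie
=======
foxtrot
>>>>>>> RIGHT
<<<<<<< LEFT
echo
=======
delta
>>>>>>> RIGHT
foxtrot
india

Derivation:
Final LEFT:  [charlie, echo, foxtrot, india]
Final RIGHT: [foxtrot, delta, foxtrot, india]
i=0: BASE=echo L=charlie R=foxtrot all differ -> CONFLICT
i=1: BASE=hotel L=echo R=delta all differ -> CONFLICT
i=2: L=foxtrot R=foxtrot -> agree -> foxtrot
i=3: L=india R=india -> agree -> india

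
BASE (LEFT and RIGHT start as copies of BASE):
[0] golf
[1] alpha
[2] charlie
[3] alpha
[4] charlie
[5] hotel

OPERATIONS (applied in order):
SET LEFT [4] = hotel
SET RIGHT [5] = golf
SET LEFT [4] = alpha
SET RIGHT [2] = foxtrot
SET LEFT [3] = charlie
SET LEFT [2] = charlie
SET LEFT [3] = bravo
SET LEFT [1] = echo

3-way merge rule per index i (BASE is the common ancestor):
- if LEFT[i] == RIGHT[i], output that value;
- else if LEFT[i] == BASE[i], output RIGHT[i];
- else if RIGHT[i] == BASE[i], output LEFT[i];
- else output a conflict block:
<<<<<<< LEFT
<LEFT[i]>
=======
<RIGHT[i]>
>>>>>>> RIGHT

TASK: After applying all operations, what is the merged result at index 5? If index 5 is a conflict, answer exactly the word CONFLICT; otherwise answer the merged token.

Answer: golf

Derivation:
Final LEFT:  [golf, echo, charlie, bravo, alpha, hotel]
Final RIGHT: [golf, alpha, foxtrot, alpha, charlie, golf]
i=0: L=golf R=golf -> agree -> golf
i=1: L=echo, R=alpha=BASE -> take LEFT -> echo
i=2: L=charlie=BASE, R=foxtrot -> take RIGHT -> foxtrot
i=3: L=bravo, R=alpha=BASE -> take LEFT -> bravo
i=4: L=alpha, R=charlie=BASE -> take LEFT -> alpha
i=5: L=hotel=BASE, R=golf -> take RIGHT -> golf
Index 5 -> golf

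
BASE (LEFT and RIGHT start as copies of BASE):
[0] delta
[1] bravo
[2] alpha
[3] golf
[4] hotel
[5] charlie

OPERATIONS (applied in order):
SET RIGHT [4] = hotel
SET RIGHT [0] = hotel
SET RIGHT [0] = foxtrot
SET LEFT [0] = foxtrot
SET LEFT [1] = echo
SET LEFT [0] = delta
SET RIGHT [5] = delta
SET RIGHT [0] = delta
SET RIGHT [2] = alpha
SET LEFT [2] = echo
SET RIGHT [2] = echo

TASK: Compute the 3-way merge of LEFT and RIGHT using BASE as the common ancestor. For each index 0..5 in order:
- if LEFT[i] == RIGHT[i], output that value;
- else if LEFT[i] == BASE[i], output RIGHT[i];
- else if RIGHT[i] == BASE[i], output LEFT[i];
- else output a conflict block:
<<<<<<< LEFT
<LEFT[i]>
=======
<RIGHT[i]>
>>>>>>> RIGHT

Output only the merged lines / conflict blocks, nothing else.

Answer: delta
echo
echo
golf
hotel
delta

Derivation:
Final LEFT:  [delta, echo, echo, golf, hotel, charlie]
Final RIGHT: [delta, bravo, echo, golf, hotel, delta]
i=0: L=delta R=delta -> agree -> delta
i=1: L=echo, R=bravo=BASE -> take LEFT -> echo
i=2: L=echo R=echo -> agree -> echo
i=3: L=golf R=golf -> agree -> golf
i=4: L=hotel R=hotel -> agree -> hotel
i=5: L=charlie=BASE, R=delta -> take RIGHT -> delta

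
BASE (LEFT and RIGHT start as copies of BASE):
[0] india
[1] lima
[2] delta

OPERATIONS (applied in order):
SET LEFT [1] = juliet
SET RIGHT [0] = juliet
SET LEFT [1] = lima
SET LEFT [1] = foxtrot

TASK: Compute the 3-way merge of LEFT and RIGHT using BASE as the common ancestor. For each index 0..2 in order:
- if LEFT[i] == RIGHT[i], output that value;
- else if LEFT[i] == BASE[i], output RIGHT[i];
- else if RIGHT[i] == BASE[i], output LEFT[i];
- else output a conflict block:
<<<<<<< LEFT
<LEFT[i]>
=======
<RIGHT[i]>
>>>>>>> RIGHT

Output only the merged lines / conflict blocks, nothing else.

Final LEFT:  [india, foxtrot, delta]
Final RIGHT: [juliet, lima, delta]
i=0: L=india=BASE, R=juliet -> take RIGHT -> juliet
i=1: L=foxtrot, R=lima=BASE -> take LEFT -> foxtrot
i=2: L=delta R=delta -> agree -> delta

Answer: juliet
foxtrot
delta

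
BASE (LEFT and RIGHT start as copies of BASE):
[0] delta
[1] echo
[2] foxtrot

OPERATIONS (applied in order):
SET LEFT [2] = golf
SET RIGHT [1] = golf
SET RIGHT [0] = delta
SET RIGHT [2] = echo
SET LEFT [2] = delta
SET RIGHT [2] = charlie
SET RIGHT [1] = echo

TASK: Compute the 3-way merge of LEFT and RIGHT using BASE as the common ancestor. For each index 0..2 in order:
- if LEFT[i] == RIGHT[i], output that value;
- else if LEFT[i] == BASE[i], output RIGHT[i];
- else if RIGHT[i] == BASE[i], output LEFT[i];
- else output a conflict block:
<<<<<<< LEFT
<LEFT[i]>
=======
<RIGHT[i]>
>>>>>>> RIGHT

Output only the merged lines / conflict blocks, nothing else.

Final LEFT:  [delta, echo, delta]
Final RIGHT: [delta, echo, charlie]
i=0: L=delta R=delta -> agree -> delta
i=1: L=echo R=echo -> agree -> echo
i=2: BASE=foxtrot L=delta R=charlie all differ -> CONFLICT

Answer: delta
echo
<<<<<<< LEFT
delta
=======
charlie
>>>>>>> RIGHT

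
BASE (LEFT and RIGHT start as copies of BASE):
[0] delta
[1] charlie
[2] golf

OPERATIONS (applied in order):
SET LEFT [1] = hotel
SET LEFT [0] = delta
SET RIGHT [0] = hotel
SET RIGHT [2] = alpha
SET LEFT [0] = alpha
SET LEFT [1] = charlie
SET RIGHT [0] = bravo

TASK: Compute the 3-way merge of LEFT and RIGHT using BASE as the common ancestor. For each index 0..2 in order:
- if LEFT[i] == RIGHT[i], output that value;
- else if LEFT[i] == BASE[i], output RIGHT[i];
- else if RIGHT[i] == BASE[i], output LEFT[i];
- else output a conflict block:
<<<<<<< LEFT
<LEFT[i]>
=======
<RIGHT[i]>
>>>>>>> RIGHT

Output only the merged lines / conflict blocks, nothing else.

Answer: <<<<<<< LEFT
alpha
=======
bravo
>>>>>>> RIGHT
charlie
alpha

Derivation:
Final LEFT:  [alpha, charlie, golf]
Final RIGHT: [bravo, charlie, alpha]
i=0: BASE=delta L=alpha R=bravo all differ -> CONFLICT
i=1: L=charlie R=charlie -> agree -> charlie
i=2: L=golf=BASE, R=alpha -> take RIGHT -> alpha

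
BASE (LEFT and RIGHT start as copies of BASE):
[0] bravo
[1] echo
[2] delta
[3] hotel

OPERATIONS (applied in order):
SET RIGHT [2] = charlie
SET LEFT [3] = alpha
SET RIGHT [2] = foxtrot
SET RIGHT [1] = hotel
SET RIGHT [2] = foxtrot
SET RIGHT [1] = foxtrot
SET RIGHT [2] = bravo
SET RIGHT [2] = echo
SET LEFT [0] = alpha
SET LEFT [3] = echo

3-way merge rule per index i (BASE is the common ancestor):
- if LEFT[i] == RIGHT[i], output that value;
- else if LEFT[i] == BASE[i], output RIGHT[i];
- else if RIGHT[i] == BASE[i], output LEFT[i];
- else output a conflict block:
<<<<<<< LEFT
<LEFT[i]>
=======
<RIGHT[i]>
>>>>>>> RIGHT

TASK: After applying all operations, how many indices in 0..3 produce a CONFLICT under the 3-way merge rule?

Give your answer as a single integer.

Answer: 0

Derivation:
Final LEFT:  [alpha, echo, delta, echo]
Final RIGHT: [bravo, foxtrot, echo, hotel]
i=0: L=alpha, R=bravo=BASE -> take LEFT -> alpha
i=1: L=echo=BASE, R=foxtrot -> take RIGHT -> foxtrot
i=2: L=delta=BASE, R=echo -> take RIGHT -> echo
i=3: L=echo, R=hotel=BASE -> take LEFT -> echo
Conflict count: 0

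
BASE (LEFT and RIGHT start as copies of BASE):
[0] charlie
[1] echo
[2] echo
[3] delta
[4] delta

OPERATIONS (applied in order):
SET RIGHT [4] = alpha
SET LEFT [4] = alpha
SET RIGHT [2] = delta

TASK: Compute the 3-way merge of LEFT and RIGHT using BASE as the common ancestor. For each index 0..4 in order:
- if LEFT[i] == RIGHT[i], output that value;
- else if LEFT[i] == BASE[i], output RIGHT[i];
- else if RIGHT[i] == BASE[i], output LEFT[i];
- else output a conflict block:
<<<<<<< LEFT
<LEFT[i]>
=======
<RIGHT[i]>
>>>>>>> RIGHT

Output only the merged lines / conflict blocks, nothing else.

Answer: charlie
echo
delta
delta
alpha

Derivation:
Final LEFT:  [charlie, echo, echo, delta, alpha]
Final RIGHT: [charlie, echo, delta, delta, alpha]
i=0: L=charlie R=charlie -> agree -> charlie
i=1: L=echo R=echo -> agree -> echo
i=2: L=echo=BASE, R=delta -> take RIGHT -> delta
i=3: L=delta R=delta -> agree -> delta
i=4: L=alpha R=alpha -> agree -> alpha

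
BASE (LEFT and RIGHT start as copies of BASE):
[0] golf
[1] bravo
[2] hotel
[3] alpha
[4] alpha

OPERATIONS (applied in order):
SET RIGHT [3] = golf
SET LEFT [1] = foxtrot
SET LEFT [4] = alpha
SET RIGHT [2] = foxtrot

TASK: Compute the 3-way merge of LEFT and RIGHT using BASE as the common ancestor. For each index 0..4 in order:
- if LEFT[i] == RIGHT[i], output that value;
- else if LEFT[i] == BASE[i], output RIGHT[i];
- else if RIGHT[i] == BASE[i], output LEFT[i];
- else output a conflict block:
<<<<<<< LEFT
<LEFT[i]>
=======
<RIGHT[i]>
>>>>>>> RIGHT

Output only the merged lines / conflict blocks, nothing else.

Final LEFT:  [golf, foxtrot, hotel, alpha, alpha]
Final RIGHT: [golf, bravo, foxtrot, golf, alpha]
i=0: L=golf R=golf -> agree -> golf
i=1: L=foxtrot, R=bravo=BASE -> take LEFT -> foxtrot
i=2: L=hotel=BASE, R=foxtrot -> take RIGHT -> foxtrot
i=3: L=alpha=BASE, R=golf -> take RIGHT -> golf
i=4: L=alpha R=alpha -> agree -> alpha

Answer: golf
foxtrot
foxtrot
golf
alpha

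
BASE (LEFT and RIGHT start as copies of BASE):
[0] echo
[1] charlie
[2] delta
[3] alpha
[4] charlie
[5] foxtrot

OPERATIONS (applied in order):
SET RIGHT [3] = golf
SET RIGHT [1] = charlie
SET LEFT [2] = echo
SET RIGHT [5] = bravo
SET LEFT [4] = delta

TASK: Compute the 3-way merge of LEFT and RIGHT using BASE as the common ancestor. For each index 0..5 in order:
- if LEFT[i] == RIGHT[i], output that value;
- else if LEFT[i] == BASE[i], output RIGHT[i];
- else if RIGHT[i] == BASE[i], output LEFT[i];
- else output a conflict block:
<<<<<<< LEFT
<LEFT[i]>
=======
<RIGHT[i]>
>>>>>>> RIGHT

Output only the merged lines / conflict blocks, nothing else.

Answer: echo
charlie
echo
golf
delta
bravo

Derivation:
Final LEFT:  [echo, charlie, echo, alpha, delta, foxtrot]
Final RIGHT: [echo, charlie, delta, golf, charlie, bravo]
i=0: L=echo R=echo -> agree -> echo
i=1: L=charlie R=charlie -> agree -> charlie
i=2: L=echo, R=delta=BASE -> take LEFT -> echo
i=3: L=alpha=BASE, R=golf -> take RIGHT -> golf
i=4: L=delta, R=charlie=BASE -> take LEFT -> delta
i=5: L=foxtrot=BASE, R=bravo -> take RIGHT -> bravo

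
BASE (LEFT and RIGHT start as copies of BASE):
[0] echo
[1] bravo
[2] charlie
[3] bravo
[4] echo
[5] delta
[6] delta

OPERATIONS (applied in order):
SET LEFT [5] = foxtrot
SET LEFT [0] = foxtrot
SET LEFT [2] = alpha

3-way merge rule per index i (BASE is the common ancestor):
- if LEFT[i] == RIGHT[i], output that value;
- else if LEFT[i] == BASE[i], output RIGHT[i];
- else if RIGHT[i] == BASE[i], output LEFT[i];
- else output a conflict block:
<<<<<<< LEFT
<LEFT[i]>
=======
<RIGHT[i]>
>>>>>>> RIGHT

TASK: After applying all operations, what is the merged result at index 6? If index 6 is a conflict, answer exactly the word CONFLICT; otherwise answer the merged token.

Answer: delta

Derivation:
Final LEFT:  [foxtrot, bravo, alpha, bravo, echo, foxtrot, delta]
Final RIGHT: [echo, bravo, charlie, bravo, echo, delta, delta]
i=0: L=foxtrot, R=echo=BASE -> take LEFT -> foxtrot
i=1: L=bravo R=bravo -> agree -> bravo
i=2: L=alpha, R=charlie=BASE -> take LEFT -> alpha
i=3: L=bravo R=bravo -> agree -> bravo
i=4: L=echo R=echo -> agree -> echo
i=5: L=foxtrot, R=delta=BASE -> take LEFT -> foxtrot
i=6: L=delta R=delta -> agree -> delta
Index 6 -> delta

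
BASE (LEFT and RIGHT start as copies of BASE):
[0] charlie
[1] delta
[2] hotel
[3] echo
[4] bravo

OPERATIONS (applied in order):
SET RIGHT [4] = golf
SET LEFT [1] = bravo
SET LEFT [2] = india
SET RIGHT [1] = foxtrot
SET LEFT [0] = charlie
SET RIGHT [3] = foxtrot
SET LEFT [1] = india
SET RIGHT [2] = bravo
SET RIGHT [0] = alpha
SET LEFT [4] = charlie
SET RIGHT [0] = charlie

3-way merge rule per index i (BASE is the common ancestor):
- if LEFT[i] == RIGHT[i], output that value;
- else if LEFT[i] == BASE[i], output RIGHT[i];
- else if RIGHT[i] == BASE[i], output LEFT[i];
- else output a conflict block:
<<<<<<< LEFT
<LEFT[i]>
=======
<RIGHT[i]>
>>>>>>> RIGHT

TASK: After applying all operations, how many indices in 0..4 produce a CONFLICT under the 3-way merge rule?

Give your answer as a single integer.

Answer: 3

Derivation:
Final LEFT:  [charlie, india, india, echo, charlie]
Final RIGHT: [charlie, foxtrot, bravo, foxtrot, golf]
i=0: L=charlie R=charlie -> agree -> charlie
i=1: BASE=delta L=india R=foxtrot all differ -> CONFLICT
i=2: BASE=hotel L=india R=bravo all differ -> CONFLICT
i=3: L=echo=BASE, R=foxtrot -> take RIGHT -> foxtrot
i=4: BASE=bravo L=charlie R=golf all differ -> CONFLICT
Conflict count: 3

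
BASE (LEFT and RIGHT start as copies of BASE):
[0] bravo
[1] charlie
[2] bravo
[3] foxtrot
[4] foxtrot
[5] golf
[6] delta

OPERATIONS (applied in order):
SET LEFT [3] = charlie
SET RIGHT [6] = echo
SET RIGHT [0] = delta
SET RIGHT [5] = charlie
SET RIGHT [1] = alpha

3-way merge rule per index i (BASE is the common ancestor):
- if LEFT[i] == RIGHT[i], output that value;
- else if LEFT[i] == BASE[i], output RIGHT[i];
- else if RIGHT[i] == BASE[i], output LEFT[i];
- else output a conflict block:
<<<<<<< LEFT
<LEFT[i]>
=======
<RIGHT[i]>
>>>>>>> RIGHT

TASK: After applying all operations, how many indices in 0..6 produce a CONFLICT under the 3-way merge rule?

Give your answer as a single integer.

Answer: 0

Derivation:
Final LEFT:  [bravo, charlie, bravo, charlie, foxtrot, golf, delta]
Final RIGHT: [delta, alpha, bravo, foxtrot, foxtrot, charlie, echo]
i=0: L=bravo=BASE, R=delta -> take RIGHT -> delta
i=1: L=charlie=BASE, R=alpha -> take RIGHT -> alpha
i=2: L=bravo R=bravo -> agree -> bravo
i=3: L=charlie, R=foxtrot=BASE -> take LEFT -> charlie
i=4: L=foxtrot R=foxtrot -> agree -> foxtrot
i=5: L=golf=BASE, R=charlie -> take RIGHT -> charlie
i=6: L=delta=BASE, R=echo -> take RIGHT -> echo
Conflict count: 0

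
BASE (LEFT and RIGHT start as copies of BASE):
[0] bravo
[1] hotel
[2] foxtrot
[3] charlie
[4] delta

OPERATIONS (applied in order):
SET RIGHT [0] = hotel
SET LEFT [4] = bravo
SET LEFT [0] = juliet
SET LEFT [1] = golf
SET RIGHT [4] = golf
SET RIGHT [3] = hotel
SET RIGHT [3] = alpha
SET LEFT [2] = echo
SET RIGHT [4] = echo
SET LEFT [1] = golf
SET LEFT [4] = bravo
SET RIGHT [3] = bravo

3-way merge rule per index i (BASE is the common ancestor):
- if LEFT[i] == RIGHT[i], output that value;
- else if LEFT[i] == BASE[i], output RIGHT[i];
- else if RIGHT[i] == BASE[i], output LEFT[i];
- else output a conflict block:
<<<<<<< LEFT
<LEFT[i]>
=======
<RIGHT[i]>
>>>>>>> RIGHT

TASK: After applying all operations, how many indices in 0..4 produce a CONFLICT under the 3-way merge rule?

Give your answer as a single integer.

Final LEFT:  [juliet, golf, echo, charlie, bravo]
Final RIGHT: [hotel, hotel, foxtrot, bravo, echo]
i=0: BASE=bravo L=juliet R=hotel all differ -> CONFLICT
i=1: L=golf, R=hotel=BASE -> take LEFT -> golf
i=2: L=echo, R=foxtrot=BASE -> take LEFT -> echo
i=3: L=charlie=BASE, R=bravo -> take RIGHT -> bravo
i=4: BASE=delta L=bravo R=echo all differ -> CONFLICT
Conflict count: 2

Answer: 2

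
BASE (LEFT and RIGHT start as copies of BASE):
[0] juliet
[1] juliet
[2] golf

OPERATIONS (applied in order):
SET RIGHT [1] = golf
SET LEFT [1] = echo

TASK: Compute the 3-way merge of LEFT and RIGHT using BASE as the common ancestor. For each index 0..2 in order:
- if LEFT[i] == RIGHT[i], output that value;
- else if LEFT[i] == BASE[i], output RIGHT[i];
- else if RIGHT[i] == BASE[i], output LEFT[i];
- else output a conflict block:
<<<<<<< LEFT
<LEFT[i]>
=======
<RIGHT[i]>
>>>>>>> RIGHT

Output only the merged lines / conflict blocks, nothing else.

Final LEFT:  [juliet, echo, golf]
Final RIGHT: [juliet, golf, golf]
i=0: L=juliet R=juliet -> agree -> juliet
i=1: BASE=juliet L=echo R=golf all differ -> CONFLICT
i=2: L=golf R=golf -> agree -> golf

Answer: juliet
<<<<<<< LEFT
echo
=======
golf
>>>>>>> RIGHT
golf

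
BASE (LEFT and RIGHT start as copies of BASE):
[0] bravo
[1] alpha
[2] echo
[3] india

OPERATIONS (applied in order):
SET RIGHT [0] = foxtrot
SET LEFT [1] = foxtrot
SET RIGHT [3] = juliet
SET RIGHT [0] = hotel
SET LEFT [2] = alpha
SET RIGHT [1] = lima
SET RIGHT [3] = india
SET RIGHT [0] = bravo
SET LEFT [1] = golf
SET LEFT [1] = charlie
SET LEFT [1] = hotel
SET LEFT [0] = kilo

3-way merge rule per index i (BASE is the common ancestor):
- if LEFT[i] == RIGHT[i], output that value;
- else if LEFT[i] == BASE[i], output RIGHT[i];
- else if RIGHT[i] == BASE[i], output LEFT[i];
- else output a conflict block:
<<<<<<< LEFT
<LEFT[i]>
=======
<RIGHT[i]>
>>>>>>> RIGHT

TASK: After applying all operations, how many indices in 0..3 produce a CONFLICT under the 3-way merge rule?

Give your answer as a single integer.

Answer: 1

Derivation:
Final LEFT:  [kilo, hotel, alpha, india]
Final RIGHT: [bravo, lima, echo, india]
i=0: L=kilo, R=bravo=BASE -> take LEFT -> kilo
i=1: BASE=alpha L=hotel R=lima all differ -> CONFLICT
i=2: L=alpha, R=echo=BASE -> take LEFT -> alpha
i=3: L=india R=india -> agree -> india
Conflict count: 1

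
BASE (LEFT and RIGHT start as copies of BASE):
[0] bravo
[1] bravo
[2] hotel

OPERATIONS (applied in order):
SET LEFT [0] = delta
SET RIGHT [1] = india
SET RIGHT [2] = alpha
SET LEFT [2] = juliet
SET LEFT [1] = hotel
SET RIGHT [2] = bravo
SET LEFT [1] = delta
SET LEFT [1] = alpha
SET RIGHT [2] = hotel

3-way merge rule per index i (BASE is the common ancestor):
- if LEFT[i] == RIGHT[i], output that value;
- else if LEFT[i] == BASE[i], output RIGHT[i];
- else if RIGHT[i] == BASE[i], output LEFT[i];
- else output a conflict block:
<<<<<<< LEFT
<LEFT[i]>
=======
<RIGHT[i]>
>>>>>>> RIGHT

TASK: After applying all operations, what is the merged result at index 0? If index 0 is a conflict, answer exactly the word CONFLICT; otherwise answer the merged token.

Answer: delta

Derivation:
Final LEFT:  [delta, alpha, juliet]
Final RIGHT: [bravo, india, hotel]
i=0: L=delta, R=bravo=BASE -> take LEFT -> delta
i=1: BASE=bravo L=alpha R=india all differ -> CONFLICT
i=2: L=juliet, R=hotel=BASE -> take LEFT -> juliet
Index 0 -> delta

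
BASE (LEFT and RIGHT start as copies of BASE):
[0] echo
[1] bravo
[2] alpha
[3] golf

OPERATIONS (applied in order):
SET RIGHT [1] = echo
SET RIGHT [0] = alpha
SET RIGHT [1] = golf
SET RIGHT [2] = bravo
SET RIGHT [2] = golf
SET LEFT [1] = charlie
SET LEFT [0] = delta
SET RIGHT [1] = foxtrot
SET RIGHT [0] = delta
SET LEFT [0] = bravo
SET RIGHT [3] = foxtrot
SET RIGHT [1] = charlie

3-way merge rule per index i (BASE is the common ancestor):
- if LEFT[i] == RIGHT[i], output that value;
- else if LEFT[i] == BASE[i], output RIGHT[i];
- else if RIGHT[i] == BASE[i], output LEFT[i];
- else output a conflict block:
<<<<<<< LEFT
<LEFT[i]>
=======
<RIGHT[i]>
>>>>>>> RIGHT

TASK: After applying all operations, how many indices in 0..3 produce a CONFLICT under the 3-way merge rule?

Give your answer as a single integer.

Final LEFT:  [bravo, charlie, alpha, golf]
Final RIGHT: [delta, charlie, golf, foxtrot]
i=0: BASE=echo L=bravo R=delta all differ -> CONFLICT
i=1: L=charlie R=charlie -> agree -> charlie
i=2: L=alpha=BASE, R=golf -> take RIGHT -> golf
i=3: L=golf=BASE, R=foxtrot -> take RIGHT -> foxtrot
Conflict count: 1

Answer: 1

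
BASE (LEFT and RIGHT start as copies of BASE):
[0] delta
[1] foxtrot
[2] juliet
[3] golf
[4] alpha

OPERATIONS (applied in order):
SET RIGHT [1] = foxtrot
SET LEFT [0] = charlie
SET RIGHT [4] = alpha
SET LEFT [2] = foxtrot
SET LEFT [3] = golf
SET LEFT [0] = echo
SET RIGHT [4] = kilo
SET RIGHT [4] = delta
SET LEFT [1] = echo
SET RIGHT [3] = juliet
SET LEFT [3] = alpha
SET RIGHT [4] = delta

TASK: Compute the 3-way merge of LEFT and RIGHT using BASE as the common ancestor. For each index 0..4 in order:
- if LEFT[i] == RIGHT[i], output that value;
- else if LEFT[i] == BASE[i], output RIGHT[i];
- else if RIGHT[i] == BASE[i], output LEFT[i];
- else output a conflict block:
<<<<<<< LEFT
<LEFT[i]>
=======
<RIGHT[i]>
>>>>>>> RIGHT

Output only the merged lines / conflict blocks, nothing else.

Answer: echo
echo
foxtrot
<<<<<<< LEFT
alpha
=======
juliet
>>>>>>> RIGHT
delta

Derivation:
Final LEFT:  [echo, echo, foxtrot, alpha, alpha]
Final RIGHT: [delta, foxtrot, juliet, juliet, delta]
i=0: L=echo, R=delta=BASE -> take LEFT -> echo
i=1: L=echo, R=foxtrot=BASE -> take LEFT -> echo
i=2: L=foxtrot, R=juliet=BASE -> take LEFT -> foxtrot
i=3: BASE=golf L=alpha R=juliet all differ -> CONFLICT
i=4: L=alpha=BASE, R=delta -> take RIGHT -> delta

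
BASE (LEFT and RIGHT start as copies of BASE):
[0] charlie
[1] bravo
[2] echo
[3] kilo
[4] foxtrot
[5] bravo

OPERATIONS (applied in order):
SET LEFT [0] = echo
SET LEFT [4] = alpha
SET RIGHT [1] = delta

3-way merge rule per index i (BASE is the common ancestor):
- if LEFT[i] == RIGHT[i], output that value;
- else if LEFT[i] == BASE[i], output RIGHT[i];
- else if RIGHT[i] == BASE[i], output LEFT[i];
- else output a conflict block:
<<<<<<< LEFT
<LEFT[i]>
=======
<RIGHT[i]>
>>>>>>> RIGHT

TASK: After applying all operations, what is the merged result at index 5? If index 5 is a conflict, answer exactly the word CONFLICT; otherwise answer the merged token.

Answer: bravo

Derivation:
Final LEFT:  [echo, bravo, echo, kilo, alpha, bravo]
Final RIGHT: [charlie, delta, echo, kilo, foxtrot, bravo]
i=0: L=echo, R=charlie=BASE -> take LEFT -> echo
i=1: L=bravo=BASE, R=delta -> take RIGHT -> delta
i=2: L=echo R=echo -> agree -> echo
i=3: L=kilo R=kilo -> agree -> kilo
i=4: L=alpha, R=foxtrot=BASE -> take LEFT -> alpha
i=5: L=bravo R=bravo -> agree -> bravo
Index 5 -> bravo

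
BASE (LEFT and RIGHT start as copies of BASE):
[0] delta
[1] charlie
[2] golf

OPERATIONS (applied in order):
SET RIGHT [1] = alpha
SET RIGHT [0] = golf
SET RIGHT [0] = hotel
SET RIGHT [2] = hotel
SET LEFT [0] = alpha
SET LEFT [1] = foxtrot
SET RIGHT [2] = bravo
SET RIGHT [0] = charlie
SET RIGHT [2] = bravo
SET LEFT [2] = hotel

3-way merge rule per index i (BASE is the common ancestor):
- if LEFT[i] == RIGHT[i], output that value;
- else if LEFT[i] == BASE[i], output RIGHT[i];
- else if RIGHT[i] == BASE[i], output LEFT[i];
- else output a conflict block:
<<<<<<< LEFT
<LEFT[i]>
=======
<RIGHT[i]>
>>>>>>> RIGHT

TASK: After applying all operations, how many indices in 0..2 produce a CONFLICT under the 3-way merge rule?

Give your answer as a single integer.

Answer: 3

Derivation:
Final LEFT:  [alpha, foxtrot, hotel]
Final RIGHT: [charlie, alpha, bravo]
i=0: BASE=delta L=alpha R=charlie all differ -> CONFLICT
i=1: BASE=charlie L=foxtrot R=alpha all differ -> CONFLICT
i=2: BASE=golf L=hotel R=bravo all differ -> CONFLICT
Conflict count: 3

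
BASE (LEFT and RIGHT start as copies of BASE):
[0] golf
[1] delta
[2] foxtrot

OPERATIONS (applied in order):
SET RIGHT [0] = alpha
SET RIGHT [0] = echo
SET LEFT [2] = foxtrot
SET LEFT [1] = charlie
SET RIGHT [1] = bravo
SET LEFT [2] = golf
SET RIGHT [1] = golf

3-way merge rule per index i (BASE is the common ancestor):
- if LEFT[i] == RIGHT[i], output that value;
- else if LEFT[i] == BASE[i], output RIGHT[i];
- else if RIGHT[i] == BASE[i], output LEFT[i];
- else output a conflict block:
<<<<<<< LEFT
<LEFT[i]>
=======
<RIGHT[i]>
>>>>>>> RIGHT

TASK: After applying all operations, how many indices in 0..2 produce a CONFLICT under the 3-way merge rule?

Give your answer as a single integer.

Answer: 1

Derivation:
Final LEFT:  [golf, charlie, golf]
Final RIGHT: [echo, golf, foxtrot]
i=0: L=golf=BASE, R=echo -> take RIGHT -> echo
i=1: BASE=delta L=charlie R=golf all differ -> CONFLICT
i=2: L=golf, R=foxtrot=BASE -> take LEFT -> golf
Conflict count: 1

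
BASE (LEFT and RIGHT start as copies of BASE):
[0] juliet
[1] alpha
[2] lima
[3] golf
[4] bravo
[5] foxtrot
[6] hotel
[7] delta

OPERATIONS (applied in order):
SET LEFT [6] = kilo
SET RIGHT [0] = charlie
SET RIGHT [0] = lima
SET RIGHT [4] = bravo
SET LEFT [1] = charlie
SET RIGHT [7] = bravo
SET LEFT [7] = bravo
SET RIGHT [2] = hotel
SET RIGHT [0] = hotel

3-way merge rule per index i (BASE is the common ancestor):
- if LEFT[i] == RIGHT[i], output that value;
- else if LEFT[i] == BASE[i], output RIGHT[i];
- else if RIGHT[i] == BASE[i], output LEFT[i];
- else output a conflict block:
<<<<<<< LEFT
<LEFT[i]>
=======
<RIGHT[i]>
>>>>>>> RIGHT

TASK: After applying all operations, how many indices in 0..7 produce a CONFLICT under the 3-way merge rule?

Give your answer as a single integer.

Final LEFT:  [juliet, charlie, lima, golf, bravo, foxtrot, kilo, bravo]
Final RIGHT: [hotel, alpha, hotel, golf, bravo, foxtrot, hotel, bravo]
i=0: L=juliet=BASE, R=hotel -> take RIGHT -> hotel
i=1: L=charlie, R=alpha=BASE -> take LEFT -> charlie
i=2: L=lima=BASE, R=hotel -> take RIGHT -> hotel
i=3: L=golf R=golf -> agree -> golf
i=4: L=bravo R=bravo -> agree -> bravo
i=5: L=foxtrot R=foxtrot -> agree -> foxtrot
i=6: L=kilo, R=hotel=BASE -> take LEFT -> kilo
i=7: L=bravo R=bravo -> agree -> bravo
Conflict count: 0

Answer: 0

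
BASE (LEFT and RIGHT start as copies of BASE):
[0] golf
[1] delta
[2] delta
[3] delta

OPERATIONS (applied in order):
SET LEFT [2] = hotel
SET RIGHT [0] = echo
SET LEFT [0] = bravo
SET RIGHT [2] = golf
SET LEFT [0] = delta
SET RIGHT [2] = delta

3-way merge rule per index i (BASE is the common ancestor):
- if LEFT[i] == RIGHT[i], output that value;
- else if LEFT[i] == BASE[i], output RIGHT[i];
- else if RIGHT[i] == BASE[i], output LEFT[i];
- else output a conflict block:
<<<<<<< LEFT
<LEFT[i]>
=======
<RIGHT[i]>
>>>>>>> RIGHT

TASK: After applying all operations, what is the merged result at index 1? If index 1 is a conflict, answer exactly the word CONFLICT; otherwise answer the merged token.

Final LEFT:  [delta, delta, hotel, delta]
Final RIGHT: [echo, delta, delta, delta]
i=0: BASE=golf L=delta R=echo all differ -> CONFLICT
i=1: L=delta R=delta -> agree -> delta
i=2: L=hotel, R=delta=BASE -> take LEFT -> hotel
i=3: L=delta R=delta -> agree -> delta
Index 1 -> delta

Answer: delta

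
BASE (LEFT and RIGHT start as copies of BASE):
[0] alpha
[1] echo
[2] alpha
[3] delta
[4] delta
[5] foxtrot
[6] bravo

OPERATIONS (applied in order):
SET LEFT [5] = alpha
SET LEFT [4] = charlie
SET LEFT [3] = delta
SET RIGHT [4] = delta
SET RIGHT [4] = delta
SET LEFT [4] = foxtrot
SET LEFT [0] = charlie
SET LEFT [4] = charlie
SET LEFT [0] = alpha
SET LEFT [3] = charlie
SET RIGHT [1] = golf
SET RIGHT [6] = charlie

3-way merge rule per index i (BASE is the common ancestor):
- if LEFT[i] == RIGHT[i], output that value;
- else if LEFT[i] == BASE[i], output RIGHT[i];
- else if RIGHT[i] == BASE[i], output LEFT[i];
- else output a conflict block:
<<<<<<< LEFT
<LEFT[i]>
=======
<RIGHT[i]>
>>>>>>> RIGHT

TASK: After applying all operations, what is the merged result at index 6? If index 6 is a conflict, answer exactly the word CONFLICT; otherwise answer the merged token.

Final LEFT:  [alpha, echo, alpha, charlie, charlie, alpha, bravo]
Final RIGHT: [alpha, golf, alpha, delta, delta, foxtrot, charlie]
i=0: L=alpha R=alpha -> agree -> alpha
i=1: L=echo=BASE, R=golf -> take RIGHT -> golf
i=2: L=alpha R=alpha -> agree -> alpha
i=3: L=charlie, R=delta=BASE -> take LEFT -> charlie
i=4: L=charlie, R=delta=BASE -> take LEFT -> charlie
i=5: L=alpha, R=foxtrot=BASE -> take LEFT -> alpha
i=6: L=bravo=BASE, R=charlie -> take RIGHT -> charlie
Index 6 -> charlie

Answer: charlie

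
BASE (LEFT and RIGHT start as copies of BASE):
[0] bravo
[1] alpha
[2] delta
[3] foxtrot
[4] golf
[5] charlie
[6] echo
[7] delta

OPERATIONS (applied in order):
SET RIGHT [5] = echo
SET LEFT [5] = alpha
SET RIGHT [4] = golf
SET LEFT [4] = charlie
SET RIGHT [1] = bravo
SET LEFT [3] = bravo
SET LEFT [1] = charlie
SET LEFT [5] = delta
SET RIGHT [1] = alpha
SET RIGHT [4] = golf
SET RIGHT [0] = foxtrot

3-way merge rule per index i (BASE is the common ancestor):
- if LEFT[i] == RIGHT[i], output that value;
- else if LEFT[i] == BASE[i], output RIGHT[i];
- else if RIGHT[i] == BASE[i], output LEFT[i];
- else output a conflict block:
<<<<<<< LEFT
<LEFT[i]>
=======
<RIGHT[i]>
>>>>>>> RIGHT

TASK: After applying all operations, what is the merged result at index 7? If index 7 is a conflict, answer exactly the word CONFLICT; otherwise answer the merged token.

Answer: delta

Derivation:
Final LEFT:  [bravo, charlie, delta, bravo, charlie, delta, echo, delta]
Final RIGHT: [foxtrot, alpha, delta, foxtrot, golf, echo, echo, delta]
i=0: L=bravo=BASE, R=foxtrot -> take RIGHT -> foxtrot
i=1: L=charlie, R=alpha=BASE -> take LEFT -> charlie
i=2: L=delta R=delta -> agree -> delta
i=3: L=bravo, R=foxtrot=BASE -> take LEFT -> bravo
i=4: L=charlie, R=golf=BASE -> take LEFT -> charlie
i=5: BASE=charlie L=delta R=echo all differ -> CONFLICT
i=6: L=echo R=echo -> agree -> echo
i=7: L=delta R=delta -> agree -> delta
Index 7 -> delta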